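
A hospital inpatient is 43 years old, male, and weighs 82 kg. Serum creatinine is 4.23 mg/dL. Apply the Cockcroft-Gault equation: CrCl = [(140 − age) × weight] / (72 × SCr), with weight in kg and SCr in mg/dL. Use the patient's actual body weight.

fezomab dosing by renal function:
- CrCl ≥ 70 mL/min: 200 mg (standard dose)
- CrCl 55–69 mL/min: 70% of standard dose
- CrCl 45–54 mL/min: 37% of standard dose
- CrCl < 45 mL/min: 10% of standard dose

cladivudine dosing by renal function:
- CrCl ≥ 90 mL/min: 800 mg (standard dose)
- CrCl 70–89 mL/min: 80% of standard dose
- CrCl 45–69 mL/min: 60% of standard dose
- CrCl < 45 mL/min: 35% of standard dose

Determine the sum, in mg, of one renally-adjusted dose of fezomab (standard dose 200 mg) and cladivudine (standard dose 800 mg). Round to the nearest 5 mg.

CrCl = (140 − 43) × 82 / (72 × 4.23) = 7954.0 / 304.56 ≈ 26.1 mL/min
CrCl ≈ 26 mL/min.
fezomab: < 45 mL/min → 10% of 200 mg = 20 mg.
cladivudine: < 45 mL/min → 35% of 800 mg = 280 mg.
Total = 20 + 280 = 300 mg.

300 mg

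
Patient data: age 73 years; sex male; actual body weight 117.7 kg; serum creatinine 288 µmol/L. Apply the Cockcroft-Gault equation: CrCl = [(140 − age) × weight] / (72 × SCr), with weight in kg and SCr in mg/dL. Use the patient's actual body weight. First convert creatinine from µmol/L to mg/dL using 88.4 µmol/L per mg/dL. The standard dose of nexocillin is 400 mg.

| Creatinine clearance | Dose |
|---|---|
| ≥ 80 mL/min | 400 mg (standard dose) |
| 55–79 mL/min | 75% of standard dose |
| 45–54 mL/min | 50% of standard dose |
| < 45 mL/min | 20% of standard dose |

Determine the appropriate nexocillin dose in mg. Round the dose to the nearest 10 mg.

80 mg

SCr = 288 / 88.4 = 3.258 mg/dL
CrCl = (140 − 73) × 117.7 / (72 × 3.258) = 7885.9 / 234.58 ≈ 33.6 mL/min
CrCl ≈ 34 mL/min → bracket < 45 mL/min.
20% of 400 mg = 80 mg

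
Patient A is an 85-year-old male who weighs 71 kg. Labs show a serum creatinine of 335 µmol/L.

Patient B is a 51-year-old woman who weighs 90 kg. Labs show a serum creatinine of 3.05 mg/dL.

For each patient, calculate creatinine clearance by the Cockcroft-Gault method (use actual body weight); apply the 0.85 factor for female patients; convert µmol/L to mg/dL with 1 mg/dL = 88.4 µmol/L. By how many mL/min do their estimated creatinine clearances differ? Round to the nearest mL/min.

Patient A: SCr = 335 / 88.4 = 3.79 mg/dL
Patient A: CrCl = (140 − 85) × 71 / (72 × 3.79) = 3905.0 / 272.88 ≈ 14.3 mL/min
Patient B: CrCl = (140 − 51) × 90 / (72 × 3.05) × 0.85 = 8010.0 / 219.60 × 0.85 ≈ 31.0 mL/min
|14.3 − 31.0| = 16.7 mL/min

17 mL/min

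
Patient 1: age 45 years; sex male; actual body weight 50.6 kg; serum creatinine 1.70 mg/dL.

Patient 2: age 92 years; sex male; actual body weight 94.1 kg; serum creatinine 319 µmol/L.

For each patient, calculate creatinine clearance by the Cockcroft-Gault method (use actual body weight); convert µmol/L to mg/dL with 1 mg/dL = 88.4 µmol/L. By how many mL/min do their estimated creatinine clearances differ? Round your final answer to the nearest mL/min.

22 mL/min

Patient 1: CrCl = (140 − 45) × 50.6 / (72 × 1.7) = 4807.0 / 122.40 ≈ 39.3 mL/min
Patient 2: SCr = 319 / 88.4 = 3.609 mg/dL
Patient 2: CrCl = (140 − 92) × 94.1 / (72 × 3.609) = 4516.8 / 259.85 ≈ 17.4 mL/min
|39.3 − 17.4| = 21.9 mL/min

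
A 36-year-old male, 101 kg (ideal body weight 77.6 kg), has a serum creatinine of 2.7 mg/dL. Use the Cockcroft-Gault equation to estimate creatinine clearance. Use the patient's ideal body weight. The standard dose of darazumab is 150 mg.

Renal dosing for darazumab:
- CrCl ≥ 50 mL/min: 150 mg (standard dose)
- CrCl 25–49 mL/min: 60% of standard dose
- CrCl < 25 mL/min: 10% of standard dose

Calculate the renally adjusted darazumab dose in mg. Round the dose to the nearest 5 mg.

CrCl = (140 − 36) × 77.6 / (72 × 2.7) = 8070.4 / 194.40 ≈ 41.5 mL/min
CrCl ≈ 42 mL/min → bracket 25–49 mL/min.
60% of 150 mg = 90 mg

90 mg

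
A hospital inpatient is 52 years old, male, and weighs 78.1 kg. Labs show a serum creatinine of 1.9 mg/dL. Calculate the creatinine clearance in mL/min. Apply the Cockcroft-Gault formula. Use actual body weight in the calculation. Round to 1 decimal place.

CrCl = (140 − 52) × 78.1 / (72 × 1.9) = 6872.8 / 136.80 ≈ 50.2 mL/min

50.2 mL/min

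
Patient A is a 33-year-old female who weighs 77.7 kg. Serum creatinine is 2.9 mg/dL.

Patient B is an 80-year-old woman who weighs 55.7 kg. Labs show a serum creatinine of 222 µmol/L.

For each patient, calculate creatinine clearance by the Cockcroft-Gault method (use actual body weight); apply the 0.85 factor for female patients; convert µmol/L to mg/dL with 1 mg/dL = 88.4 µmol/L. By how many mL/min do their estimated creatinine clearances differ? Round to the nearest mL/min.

Patient A: CrCl = (140 − 33) × 77.7 / (72 × 2.9) × 0.85 = 8313.9 / 208.80 × 0.85 ≈ 33.8 mL/min
Patient B: SCr = 222 / 88.4 = 2.511 mg/dL
Patient B: CrCl = (140 − 80) × 55.7 / (72 × 2.511) × 0.85 = 3342.0 / 180.79 × 0.85 ≈ 15.7 mL/min
|33.8 − 15.7| = 18.1 mL/min

18 mL/min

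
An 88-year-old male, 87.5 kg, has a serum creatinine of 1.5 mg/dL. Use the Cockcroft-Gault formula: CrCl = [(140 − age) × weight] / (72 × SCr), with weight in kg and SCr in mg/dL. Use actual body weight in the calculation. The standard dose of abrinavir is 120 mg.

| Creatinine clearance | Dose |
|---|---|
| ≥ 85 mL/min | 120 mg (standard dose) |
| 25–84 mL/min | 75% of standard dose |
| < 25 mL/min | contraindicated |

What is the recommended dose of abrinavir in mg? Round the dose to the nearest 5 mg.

CrCl = (140 − 88) × 87.5 / (72 × 1.5) = 4550.0 / 108.00 ≈ 42.1 mL/min
CrCl ≈ 42 mL/min → bracket 25–84 mL/min.
75% of 120 mg = 90 mg

90 mg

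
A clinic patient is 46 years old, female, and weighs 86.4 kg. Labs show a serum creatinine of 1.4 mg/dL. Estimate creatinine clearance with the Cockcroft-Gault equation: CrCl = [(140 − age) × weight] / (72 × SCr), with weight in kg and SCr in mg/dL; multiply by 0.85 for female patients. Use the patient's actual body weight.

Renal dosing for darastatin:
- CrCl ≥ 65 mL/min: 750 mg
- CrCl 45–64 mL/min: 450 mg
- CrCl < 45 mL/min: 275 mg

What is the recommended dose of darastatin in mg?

750 mg

CrCl = (140 − 46) × 86.4 / (72 × 1.4) × 0.85 = 8121.6 / 100.80 × 0.85 ≈ 68.5 mL/min
CrCl ≈ 68 mL/min → bracket ≥ 65 mL/min.
Dose for this bracket: 750 mg.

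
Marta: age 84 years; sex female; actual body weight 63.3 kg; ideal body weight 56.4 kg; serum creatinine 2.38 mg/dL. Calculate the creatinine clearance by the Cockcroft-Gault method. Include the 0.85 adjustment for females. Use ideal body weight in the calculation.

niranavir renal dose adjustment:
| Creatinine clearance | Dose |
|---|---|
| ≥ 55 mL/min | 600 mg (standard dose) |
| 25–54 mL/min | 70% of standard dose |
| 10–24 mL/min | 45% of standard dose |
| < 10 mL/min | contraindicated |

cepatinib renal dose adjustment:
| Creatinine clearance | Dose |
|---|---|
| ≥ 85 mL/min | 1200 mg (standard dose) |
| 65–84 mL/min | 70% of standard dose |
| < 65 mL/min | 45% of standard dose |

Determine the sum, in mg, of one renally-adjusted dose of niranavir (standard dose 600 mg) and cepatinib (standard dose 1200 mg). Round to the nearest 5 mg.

CrCl = (140 − 84) × 56.4 / (72 × 2.38) × 0.85 = 3158.4 / 171.36 × 0.85 ≈ 15.7 mL/min
CrCl ≈ 16 mL/min.
niranavir: 10–24 mL/min → 45% of 600 mg = 270 mg.
cepatinib: < 65 mL/min → 45% of 1200 mg = 540 mg.
Total = 270 + 540 = 810 mg.

810 mg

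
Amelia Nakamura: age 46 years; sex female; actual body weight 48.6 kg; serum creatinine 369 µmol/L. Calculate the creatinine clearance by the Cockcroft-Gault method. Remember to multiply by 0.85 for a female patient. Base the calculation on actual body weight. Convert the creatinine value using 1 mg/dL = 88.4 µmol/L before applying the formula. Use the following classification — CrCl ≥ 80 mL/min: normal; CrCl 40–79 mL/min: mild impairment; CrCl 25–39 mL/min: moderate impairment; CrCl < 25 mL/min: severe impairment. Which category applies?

severe impairment

SCr = 369 / 88.4 = 4.174 mg/dL
CrCl = (140 − 46) × 48.6 / (72 × 4.174) × 0.85 = 4568.4 / 300.53 × 0.85 ≈ 12.9 mL/min
13 mL/min falls in the 'severe impairment' range.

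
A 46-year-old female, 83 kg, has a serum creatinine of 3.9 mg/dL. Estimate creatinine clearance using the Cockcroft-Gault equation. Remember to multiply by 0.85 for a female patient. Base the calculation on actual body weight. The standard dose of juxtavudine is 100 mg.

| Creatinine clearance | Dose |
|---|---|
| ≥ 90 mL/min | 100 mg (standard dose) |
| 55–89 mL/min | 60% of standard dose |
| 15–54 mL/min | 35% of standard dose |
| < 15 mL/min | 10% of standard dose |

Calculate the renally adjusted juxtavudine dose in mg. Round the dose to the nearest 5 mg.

CrCl = (140 − 46) × 83 / (72 × 3.9) × 0.85 = 7802.0 / 280.80 × 0.85 ≈ 23.6 mL/min
CrCl ≈ 24 mL/min → bracket 15–54 mL/min.
35% of 100 mg = 35 mg

35 mg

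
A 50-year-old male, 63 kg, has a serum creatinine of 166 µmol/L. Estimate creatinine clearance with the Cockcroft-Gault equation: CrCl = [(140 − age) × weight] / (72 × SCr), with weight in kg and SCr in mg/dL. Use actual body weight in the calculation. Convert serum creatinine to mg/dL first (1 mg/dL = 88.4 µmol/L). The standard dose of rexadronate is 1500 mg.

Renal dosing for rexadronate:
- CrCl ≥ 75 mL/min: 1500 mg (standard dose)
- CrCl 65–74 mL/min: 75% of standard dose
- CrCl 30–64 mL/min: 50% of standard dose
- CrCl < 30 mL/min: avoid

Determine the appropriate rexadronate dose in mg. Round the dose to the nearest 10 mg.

SCr = 166 / 88.4 = 1.878 mg/dL
CrCl = (140 − 50) × 63 / (72 × 1.878) = 5670.0 / 135.22 ≈ 41.9 mL/min
CrCl ≈ 42 mL/min → bracket 30–64 mL/min.
50% of 1500 mg = 750 mg

750 mg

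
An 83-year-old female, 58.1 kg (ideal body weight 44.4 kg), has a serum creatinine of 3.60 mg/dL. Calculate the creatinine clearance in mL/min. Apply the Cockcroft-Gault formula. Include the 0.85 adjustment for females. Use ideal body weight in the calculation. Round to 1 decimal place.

CrCl = (140 − 83) × 44.4 / (72 × 3.6) × 0.85 = 2530.8 / 259.20 × 0.85 ≈ 8.3 mL/min

8.3 mL/min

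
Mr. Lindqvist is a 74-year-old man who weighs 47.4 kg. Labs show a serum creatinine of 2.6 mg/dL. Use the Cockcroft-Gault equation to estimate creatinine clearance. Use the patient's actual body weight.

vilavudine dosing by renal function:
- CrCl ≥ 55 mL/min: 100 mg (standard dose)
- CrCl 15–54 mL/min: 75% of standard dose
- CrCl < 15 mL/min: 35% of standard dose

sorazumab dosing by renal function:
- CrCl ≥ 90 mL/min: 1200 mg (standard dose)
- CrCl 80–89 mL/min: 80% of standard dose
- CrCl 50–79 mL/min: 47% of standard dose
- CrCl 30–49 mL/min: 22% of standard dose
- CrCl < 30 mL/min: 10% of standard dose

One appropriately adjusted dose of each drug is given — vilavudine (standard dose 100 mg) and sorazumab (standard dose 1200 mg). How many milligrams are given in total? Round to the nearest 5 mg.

195 mg

CrCl = (140 − 74) × 47.4 / (72 × 2.6) = 3128.4 / 187.20 ≈ 16.7 mL/min
CrCl ≈ 17 mL/min.
vilavudine: 15–54 mL/min → 75% of 100 mg = 75 mg.
sorazumab: < 30 mL/min → 10% of 1200 mg = 120 mg.
Total = 75 + 120 = 195 mg.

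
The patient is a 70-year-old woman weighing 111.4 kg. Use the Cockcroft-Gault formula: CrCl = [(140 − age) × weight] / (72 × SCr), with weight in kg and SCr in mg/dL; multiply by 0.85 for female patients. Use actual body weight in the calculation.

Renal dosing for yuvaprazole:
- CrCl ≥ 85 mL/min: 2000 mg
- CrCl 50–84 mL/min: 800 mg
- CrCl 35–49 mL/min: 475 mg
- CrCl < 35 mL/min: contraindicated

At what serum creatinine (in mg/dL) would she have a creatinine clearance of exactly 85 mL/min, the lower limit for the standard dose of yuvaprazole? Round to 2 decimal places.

Standard dose requires CrCl ≥ 85 mL/min.
Set (140 − 70) × 111.4 × 0.85 / (72 × SCr) = 85
SCr = (140 − 70) × 111.4 × 0.85 / (72 × 85) = 1.083 mg/dL

1.08 mg/dL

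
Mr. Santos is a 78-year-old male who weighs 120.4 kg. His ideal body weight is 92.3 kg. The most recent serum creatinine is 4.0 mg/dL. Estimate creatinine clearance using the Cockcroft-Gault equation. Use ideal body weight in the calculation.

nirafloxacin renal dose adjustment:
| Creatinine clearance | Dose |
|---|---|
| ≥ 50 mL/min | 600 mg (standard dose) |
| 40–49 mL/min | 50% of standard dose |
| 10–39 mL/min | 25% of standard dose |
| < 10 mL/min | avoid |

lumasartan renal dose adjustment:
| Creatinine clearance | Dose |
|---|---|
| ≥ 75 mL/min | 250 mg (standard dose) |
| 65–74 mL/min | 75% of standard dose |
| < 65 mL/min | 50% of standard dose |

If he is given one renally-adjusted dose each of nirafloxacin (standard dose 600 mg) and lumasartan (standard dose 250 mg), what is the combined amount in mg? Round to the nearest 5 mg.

CrCl = (140 − 78) × 92.3 / (72 × 4) = 5722.6 / 288.00 ≈ 19.9 mL/min
CrCl ≈ 20 mL/min.
nirafloxacin: 10–39 mL/min → 25% of 600 mg = 150 mg.
lumasartan: < 65 mL/min → 50% of 250 mg = 125 mg.
Total = 150 + 125 = 275 mg.

275 mg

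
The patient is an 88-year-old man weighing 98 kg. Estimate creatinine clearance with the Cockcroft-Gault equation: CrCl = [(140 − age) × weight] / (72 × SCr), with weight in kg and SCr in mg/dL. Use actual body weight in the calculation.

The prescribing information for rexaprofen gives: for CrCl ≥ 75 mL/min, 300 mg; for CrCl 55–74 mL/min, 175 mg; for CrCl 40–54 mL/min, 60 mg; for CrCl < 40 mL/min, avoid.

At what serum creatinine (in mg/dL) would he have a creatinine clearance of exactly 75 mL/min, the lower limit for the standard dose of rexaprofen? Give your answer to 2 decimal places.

Standard dose requires CrCl ≥ 75 mL/min.
Set (140 − 88) × 98 / (72 × SCr) = 75
SCr = (140 − 88) × 98 / (72 × 75) = 0.944 mg/dL

0.94 mg/dL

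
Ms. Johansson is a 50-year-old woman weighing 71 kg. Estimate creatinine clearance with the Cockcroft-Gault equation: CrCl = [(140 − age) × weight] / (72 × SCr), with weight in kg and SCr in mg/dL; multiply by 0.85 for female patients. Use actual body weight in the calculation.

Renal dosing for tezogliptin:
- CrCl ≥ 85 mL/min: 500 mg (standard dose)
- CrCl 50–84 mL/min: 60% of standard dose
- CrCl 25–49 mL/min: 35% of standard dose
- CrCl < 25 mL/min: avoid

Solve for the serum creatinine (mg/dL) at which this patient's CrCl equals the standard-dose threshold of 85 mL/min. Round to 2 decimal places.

Standard dose requires CrCl ≥ 85 mL/min.
Set (140 − 50) × 71 × 0.85 / (72 × SCr) = 85
SCr = (140 − 50) × 71 × 0.85 / (72 × 85) = 0.887 mg/dL

0.89 mg/dL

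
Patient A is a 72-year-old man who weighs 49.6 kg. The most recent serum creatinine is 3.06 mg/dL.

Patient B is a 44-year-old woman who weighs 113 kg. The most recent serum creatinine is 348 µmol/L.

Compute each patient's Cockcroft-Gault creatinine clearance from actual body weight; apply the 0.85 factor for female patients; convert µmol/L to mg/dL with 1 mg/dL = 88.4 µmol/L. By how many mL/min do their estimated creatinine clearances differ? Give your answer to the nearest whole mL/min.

17 mL/min

Patient A: CrCl = (140 − 72) × 49.6 / (72 × 3.06) = 3372.8 / 220.32 ≈ 15.3 mL/min
Patient B: SCr = 348 / 88.4 = 3.937 mg/dL
Patient B: CrCl = (140 − 44) × 113 / (72 × 3.937) × 0.85 = 10848.0 / 283.46 × 0.85 ≈ 32.5 mL/min
|15.3 − 32.5| = 17.2 mL/min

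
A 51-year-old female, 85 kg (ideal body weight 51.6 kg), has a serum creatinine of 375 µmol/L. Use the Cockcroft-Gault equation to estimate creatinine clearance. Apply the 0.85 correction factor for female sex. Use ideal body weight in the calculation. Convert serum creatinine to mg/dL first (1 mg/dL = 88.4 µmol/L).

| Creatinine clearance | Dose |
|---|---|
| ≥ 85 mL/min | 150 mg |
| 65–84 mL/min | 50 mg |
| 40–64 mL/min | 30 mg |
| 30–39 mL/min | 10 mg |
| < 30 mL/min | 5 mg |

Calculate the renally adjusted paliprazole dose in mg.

5 mg

SCr = 375 / 88.4 = 4.242 mg/dL
CrCl = (140 − 51) × 51.6 / (72 × 4.242) × 0.85 = 4592.4 / 305.42 × 0.85 ≈ 12.8 mL/min
CrCl ≈ 13 mL/min → bracket < 30 mL/min.
Dose for this bracket: 5 mg.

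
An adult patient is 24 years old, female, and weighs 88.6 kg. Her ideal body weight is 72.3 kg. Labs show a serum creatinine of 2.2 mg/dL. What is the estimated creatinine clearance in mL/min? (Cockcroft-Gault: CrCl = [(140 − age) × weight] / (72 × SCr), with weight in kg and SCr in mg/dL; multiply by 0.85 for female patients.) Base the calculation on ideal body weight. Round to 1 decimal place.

45.0 mL/min

CrCl = (140 − 24) × 72.3 / (72 × 2.2) × 0.85 = 8386.8 / 158.40 × 0.85 ≈ 45.0 mL/min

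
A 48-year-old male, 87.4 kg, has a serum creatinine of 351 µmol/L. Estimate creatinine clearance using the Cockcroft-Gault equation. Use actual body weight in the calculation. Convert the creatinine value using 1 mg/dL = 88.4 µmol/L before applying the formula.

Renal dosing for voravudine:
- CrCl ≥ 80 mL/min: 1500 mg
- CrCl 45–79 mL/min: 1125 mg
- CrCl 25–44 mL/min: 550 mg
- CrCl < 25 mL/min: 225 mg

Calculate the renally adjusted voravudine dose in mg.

SCr = 351 / 88.4 = 3.971 mg/dL
CrCl = (140 − 48) × 87.4 / (72 × 3.971) = 8040.8 / 285.91 ≈ 28.1 mL/min
CrCl ≈ 28 mL/min → bracket 25–44 mL/min.
Dose for this bracket: 550 mg.

550 mg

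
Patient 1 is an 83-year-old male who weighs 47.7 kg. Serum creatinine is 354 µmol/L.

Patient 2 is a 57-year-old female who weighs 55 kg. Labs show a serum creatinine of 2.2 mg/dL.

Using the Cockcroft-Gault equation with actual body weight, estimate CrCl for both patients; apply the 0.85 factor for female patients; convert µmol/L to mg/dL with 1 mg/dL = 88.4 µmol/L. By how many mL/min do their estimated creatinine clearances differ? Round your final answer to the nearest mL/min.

15 mL/min

Patient 1: SCr = 354 / 88.4 = 4.005 mg/dL
Patient 1: CrCl = (140 − 83) × 47.7 / (72 × 4.005) = 2718.9 / 288.36 ≈ 9.4 mL/min
Patient 2: CrCl = (140 − 57) × 55 / (72 × 2.2) × 0.85 = 4565.0 / 158.40 × 0.85 ≈ 24.5 mL/min
|9.4 − 24.5| = 15.1 mL/min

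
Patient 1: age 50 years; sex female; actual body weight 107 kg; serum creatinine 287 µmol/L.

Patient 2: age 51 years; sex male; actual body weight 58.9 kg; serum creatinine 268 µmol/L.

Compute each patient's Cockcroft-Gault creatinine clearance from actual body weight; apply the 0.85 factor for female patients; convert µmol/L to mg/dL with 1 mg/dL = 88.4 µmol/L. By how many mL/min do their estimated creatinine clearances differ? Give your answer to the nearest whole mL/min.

Patient 1: SCr = 287 / 88.4 = 3.247 mg/dL
Patient 1: CrCl = (140 − 50) × 107 / (72 × 3.247) × 0.85 = 9630.0 / 233.78 × 0.85 ≈ 35.0 mL/min
Patient 2: SCr = 268 / 88.4 = 3.032 mg/dL
Patient 2: CrCl = (140 − 51) × 58.9 / (72 × 3.032) = 5242.1 / 218.30 ≈ 24.0 mL/min
|35.0 − 24.0| = 11.0 mL/min

11 mL/min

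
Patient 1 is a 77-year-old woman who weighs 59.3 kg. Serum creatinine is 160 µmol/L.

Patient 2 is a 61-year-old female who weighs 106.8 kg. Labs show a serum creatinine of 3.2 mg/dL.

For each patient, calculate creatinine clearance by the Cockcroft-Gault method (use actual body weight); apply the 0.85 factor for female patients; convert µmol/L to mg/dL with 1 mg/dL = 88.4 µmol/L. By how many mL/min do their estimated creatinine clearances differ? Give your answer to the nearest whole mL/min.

Patient 1: SCr = 160 / 88.4 = 1.81 mg/dL
Patient 1: CrCl = (140 − 77) × 59.3 / (72 × 1.81) × 0.85 = 3735.9 / 130.32 × 0.85 ≈ 24.4 mL/min
Patient 2: CrCl = (140 − 61) × 106.8 / (72 × 3.2) × 0.85 = 8437.2 / 230.40 × 0.85 ≈ 31.1 mL/min
|24.4 − 31.1| = 6.7 mL/min

7 mL/min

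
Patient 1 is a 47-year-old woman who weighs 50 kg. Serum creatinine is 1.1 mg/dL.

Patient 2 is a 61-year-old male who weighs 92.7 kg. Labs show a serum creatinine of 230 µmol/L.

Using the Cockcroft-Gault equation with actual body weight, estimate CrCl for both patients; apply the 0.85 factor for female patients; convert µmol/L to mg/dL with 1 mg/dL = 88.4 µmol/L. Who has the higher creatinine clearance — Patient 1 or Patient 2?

Patient 1

Patient 1: CrCl = (140 − 47) × 50 / (72 × 1.1) × 0.85 = 4650.0 / 79.20 × 0.85 ≈ 49.9 mL/min
Patient 2: SCr = 230 / 88.4 = 2.602 mg/dL
Patient 2: CrCl = (140 − 61) × 92.7 / (72 × 2.602) = 7323.3 / 187.34 ≈ 39.1 mL/min
49.9 vs 39.1 mL/min → Patient 1 is higher.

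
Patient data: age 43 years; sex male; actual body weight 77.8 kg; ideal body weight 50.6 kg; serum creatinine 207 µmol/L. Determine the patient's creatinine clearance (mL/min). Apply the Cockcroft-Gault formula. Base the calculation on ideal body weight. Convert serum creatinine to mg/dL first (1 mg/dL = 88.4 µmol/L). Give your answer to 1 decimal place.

29.1 mL/min

SCr = 207 / 88.4 = 2.342 mg/dL
CrCl = (140 − 43) × 50.6 / (72 × 2.342) = 4908.2 / 168.62 ≈ 29.1 mL/min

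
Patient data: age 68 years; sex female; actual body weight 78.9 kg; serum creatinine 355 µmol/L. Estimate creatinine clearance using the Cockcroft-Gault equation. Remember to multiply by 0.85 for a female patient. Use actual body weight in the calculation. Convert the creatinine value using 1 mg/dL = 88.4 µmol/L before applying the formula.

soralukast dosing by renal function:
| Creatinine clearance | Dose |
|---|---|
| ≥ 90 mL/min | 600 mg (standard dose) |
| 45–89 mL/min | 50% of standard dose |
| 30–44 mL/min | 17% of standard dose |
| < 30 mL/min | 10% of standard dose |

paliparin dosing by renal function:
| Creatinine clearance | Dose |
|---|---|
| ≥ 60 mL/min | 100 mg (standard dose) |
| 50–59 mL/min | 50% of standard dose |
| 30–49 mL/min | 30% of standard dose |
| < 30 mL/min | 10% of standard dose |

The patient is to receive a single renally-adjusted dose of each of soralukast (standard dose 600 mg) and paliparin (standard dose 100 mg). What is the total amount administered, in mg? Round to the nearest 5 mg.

SCr = 355 / 88.4 = 4.016 mg/dL
CrCl = (140 − 68) × 78.9 / (72 × 4.016) × 0.85 = 5680.8 / 289.15 × 0.85 ≈ 16.7 mL/min
CrCl ≈ 17 mL/min.
soralukast: < 30 mL/min → 10% of 600 mg = 60 mg.
paliparin: < 30 mL/min → 10% of 100 mg = 10 mg.
Total = 60 + 10 = 70 mg.

70 mg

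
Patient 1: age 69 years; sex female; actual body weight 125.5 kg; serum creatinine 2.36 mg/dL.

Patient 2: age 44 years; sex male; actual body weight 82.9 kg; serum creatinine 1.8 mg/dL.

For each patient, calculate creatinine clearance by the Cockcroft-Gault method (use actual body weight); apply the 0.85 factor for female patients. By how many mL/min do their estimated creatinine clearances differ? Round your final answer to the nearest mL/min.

17 mL/min

Patient 1: CrCl = (140 − 69) × 125.5 / (72 × 2.36) × 0.85 = 8910.5 / 169.92 × 0.85 ≈ 44.6 mL/min
Patient 2: CrCl = (140 − 44) × 82.9 / (72 × 1.8) = 7958.4 / 129.60 ≈ 61.4 mL/min
|44.6 − 61.4| = 16.8 mL/min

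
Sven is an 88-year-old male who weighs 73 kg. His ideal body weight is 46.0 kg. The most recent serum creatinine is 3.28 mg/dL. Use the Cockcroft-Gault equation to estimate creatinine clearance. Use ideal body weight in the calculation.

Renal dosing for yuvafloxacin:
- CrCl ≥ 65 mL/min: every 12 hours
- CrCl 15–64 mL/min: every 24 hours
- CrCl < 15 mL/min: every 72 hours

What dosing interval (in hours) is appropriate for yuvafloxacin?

every 72 hours

CrCl = (140 − 88) × 46 / (72 × 3.28) = 2392.0 / 236.16 ≈ 10.1 mL/min
CrCl ≈ 10 mL/min → bracket < 15 mL/min → every 72 hours.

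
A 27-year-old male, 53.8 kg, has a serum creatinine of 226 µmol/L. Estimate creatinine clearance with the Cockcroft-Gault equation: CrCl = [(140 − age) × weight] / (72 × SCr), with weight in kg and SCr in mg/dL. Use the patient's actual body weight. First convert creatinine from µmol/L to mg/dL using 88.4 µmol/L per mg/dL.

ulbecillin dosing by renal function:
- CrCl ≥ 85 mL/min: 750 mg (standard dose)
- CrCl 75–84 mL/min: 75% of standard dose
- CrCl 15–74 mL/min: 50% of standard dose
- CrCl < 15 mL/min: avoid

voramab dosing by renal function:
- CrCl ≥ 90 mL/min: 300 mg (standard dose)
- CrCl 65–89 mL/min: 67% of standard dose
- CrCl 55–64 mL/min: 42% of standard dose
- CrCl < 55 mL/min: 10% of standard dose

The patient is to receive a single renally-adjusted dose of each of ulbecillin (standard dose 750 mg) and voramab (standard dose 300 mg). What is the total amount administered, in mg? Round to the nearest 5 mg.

SCr = 226 / 88.4 = 2.557 mg/dL
CrCl = (140 − 27) × 53.8 / (72 × 2.557) = 6079.4 / 184.10 ≈ 33.0 mL/min
CrCl ≈ 33 mL/min.
ulbecillin: 15–74 mL/min → 50% of 750 mg = 375 mg.
voramab: < 55 mL/min → 10% of 300 mg = 30 mg.
Total = 375 + 30 = 405 mg.

405 mg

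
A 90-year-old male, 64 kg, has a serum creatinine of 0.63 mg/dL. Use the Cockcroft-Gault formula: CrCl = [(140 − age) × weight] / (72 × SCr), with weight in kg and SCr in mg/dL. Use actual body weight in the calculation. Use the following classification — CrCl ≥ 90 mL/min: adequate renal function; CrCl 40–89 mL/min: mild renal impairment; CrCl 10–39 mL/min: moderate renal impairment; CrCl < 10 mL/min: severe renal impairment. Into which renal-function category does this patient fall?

CrCl = (140 − 90) × 64 / (72 × 0.63) = 3200.0 / 45.36 ≈ 70.5 mL/min
71 mL/min falls in the 'mild renal impairment' range.

mild renal impairment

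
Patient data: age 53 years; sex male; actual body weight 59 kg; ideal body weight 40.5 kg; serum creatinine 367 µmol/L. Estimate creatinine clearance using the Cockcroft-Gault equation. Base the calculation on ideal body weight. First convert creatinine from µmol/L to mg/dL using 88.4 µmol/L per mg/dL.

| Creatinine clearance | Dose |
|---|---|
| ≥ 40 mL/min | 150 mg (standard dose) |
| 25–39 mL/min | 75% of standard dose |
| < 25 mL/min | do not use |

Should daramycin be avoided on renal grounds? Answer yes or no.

yes

SCr = 367 / 88.4 = 4.152 mg/dL
CrCl = (140 − 53) × 40.5 / (72 × 4.152) = 3523.5 / 298.94 ≈ 11.8 mL/min
CrCl ≈ 12 mL/min, which is < 25 mL/min.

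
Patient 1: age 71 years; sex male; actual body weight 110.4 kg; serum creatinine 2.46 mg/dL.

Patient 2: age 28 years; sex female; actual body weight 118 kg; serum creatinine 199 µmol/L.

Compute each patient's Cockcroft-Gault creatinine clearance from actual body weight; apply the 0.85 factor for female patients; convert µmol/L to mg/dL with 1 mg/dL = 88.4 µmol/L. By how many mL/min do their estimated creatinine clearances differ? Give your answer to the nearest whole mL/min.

26 mL/min

Patient 1: CrCl = (140 − 71) × 110.4 / (72 × 2.46) = 7617.6 / 177.12 ≈ 43.0 mL/min
Patient 2: SCr = 199 / 88.4 = 2.251 mg/dL
Patient 2: CrCl = (140 − 28) × 118 / (72 × 2.251) × 0.85 = 13216.0 / 162.07 × 0.85 ≈ 69.3 mL/min
|43.0 − 69.3| = 26.3 mL/min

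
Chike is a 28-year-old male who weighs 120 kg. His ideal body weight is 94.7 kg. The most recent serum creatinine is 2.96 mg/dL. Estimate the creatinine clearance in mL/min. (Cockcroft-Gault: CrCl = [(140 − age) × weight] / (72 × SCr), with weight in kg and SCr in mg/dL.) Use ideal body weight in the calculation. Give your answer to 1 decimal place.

CrCl = (140 − 28) × 94.7 / (72 × 2.96) = 10606.4 / 213.12 ≈ 49.8 mL/min

49.8 mL/min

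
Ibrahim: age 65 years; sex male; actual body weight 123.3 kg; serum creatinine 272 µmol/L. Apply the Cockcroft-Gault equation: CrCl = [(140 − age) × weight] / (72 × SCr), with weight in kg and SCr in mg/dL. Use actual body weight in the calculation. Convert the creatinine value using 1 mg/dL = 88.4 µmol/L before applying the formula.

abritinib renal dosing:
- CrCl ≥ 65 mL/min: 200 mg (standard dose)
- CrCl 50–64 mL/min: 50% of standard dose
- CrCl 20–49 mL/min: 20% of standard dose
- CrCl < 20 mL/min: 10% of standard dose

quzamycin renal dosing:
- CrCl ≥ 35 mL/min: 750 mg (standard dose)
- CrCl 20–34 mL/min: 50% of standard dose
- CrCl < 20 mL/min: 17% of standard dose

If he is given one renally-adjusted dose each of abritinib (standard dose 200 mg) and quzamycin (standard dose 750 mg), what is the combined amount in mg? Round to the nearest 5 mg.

790 mg

SCr = 272 / 88.4 = 3.077 mg/dL
CrCl = (140 − 65) × 123.3 / (72 × 3.077) = 9247.5 / 221.54 ≈ 41.7 mL/min
CrCl ≈ 42 mL/min.
abritinib: 20–49 mL/min → 20% of 200 mg = 40 mg.
quzamycin: ≥ 35 mL/min → 100% of 750 mg = 750 mg.
Total = 40 + 750 = 790 mg.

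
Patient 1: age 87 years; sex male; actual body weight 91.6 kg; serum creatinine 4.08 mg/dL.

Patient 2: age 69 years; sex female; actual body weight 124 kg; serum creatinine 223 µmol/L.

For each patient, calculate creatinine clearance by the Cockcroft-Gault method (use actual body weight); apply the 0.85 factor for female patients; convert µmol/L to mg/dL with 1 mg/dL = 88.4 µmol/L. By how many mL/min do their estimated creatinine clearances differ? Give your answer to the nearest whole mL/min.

Patient 1: CrCl = (140 − 87) × 91.6 / (72 × 4.08) = 4854.8 / 293.76 ≈ 16.5 mL/min
Patient 2: SCr = 223 / 88.4 = 2.523 mg/dL
Patient 2: CrCl = (140 − 69) × 124 / (72 × 2.523) × 0.85 = 8804.0 / 181.66 × 0.85 ≈ 41.2 mL/min
|16.5 − 41.2| = 24.7 mL/min

25 mL/min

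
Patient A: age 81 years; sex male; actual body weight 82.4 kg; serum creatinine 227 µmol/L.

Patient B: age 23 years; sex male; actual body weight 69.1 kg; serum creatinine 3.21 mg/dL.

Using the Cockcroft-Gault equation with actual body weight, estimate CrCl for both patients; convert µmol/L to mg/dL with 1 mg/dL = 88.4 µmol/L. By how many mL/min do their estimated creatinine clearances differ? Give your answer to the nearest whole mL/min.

Patient A: SCr = 227 / 88.4 = 2.568 mg/dL
Patient A: CrCl = (140 − 81) × 82.4 / (72 × 2.568) = 4861.6 / 184.90 ≈ 26.3 mL/min
Patient B: CrCl = (140 − 23) × 69.1 / (72 × 3.21) = 8084.7 / 231.12 ≈ 35.0 mL/min
|26.3 − 35.0| = 8.7 mL/min

9 mL/min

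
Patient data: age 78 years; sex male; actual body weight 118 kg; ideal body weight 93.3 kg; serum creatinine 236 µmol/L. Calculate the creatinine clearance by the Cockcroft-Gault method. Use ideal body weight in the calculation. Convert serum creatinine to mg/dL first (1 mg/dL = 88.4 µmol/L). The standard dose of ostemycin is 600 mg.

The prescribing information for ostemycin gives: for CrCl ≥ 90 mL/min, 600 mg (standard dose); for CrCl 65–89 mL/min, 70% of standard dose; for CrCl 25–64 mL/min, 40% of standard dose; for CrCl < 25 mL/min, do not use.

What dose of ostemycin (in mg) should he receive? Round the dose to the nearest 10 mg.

240 mg

SCr = 236 / 88.4 = 2.67 mg/dL
CrCl = (140 − 78) × 93.3 / (72 × 2.67) = 5784.6 / 192.24 ≈ 30.1 mL/min
CrCl ≈ 30 mL/min → bracket 25–64 mL/min.
40% of 600 mg = 240 mg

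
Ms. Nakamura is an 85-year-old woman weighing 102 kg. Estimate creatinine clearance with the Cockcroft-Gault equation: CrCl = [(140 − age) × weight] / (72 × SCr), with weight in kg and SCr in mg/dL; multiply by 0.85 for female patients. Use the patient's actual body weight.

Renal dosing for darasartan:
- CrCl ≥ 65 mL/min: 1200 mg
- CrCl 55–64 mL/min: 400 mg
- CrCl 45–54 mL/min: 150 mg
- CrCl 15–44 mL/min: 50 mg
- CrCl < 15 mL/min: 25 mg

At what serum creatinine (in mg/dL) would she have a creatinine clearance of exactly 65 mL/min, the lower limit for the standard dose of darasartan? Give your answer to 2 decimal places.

1.02 mg/dL

Standard dose requires CrCl ≥ 65 mL/min.
Set (140 − 85) × 102 × 0.85 / (72 × SCr) = 65
SCr = (140 − 85) × 102 × 0.85 / (72 × 65) = 1.019 mg/dL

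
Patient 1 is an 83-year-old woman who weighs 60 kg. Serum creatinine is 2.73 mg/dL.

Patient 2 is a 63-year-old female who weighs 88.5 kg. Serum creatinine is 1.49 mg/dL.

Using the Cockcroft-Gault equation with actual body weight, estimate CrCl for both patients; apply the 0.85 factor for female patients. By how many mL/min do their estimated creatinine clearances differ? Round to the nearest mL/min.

Patient 1: CrCl = (140 − 83) × 60 / (72 × 2.73) × 0.85 = 3420.0 / 196.56 × 0.85 ≈ 14.8 mL/min
Patient 2: CrCl = (140 − 63) × 88.5 / (72 × 1.49) × 0.85 = 6814.5 / 107.28 × 0.85 ≈ 54.0 mL/min
|14.8 − 54.0| = 39.2 mL/min

39 mL/min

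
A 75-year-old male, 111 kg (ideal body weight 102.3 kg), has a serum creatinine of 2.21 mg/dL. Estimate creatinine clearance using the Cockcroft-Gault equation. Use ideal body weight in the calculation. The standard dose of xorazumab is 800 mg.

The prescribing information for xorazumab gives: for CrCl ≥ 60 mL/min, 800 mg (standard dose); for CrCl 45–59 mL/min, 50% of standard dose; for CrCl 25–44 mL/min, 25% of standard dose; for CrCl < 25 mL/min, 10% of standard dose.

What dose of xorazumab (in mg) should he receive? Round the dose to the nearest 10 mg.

200 mg

CrCl = (140 − 75) × 102.3 / (72 × 2.21) = 6649.5 / 159.12 ≈ 41.8 mL/min
CrCl ≈ 42 mL/min → bracket 25–44 mL/min.
25% of 800 mg = 200 mg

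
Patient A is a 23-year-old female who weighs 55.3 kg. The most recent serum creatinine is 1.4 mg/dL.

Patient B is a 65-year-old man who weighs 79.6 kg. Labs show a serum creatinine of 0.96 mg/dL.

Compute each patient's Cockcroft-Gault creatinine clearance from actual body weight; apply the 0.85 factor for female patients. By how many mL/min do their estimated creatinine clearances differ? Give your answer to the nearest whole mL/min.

32 mL/min

Patient A: CrCl = (140 − 23) × 55.3 / (72 × 1.4) × 0.85 = 6470.1 / 100.80 × 0.85 ≈ 54.6 mL/min
Patient B: CrCl = (140 − 65) × 79.6 / (72 × 0.96) = 5970.0 / 69.12 ≈ 86.4 mL/min
|54.6 − 86.4| = 31.8 mL/min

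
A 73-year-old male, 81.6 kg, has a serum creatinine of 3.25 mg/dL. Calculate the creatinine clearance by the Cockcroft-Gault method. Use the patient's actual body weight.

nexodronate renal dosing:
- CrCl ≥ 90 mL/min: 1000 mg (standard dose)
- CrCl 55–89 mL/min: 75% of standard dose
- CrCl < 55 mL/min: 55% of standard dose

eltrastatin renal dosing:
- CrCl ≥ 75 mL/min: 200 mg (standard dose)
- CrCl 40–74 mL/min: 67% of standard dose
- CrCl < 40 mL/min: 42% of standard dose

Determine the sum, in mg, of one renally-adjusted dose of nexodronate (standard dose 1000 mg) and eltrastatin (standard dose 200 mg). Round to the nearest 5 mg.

635 mg

CrCl = (140 − 73) × 81.6 / (72 × 3.25) = 5467.2 / 234.00 ≈ 23.4 mL/min
CrCl ≈ 23 mL/min.
nexodronate: < 55 mL/min → 55% of 1000 mg = 550 mg.
eltrastatin: < 40 mL/min → 42% of 200 mg = 84 mg.
Total = 550 + 84 = 634 mg.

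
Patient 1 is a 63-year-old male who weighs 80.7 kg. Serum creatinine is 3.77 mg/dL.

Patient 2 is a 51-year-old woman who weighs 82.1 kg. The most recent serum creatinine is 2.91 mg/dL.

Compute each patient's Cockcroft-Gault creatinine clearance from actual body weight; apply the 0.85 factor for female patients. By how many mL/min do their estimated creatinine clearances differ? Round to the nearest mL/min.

7 mL/min

Patient 1: CrCl = (140 − 63) × 80.7 / (72 × 3.77) = 6213.9 / 271.44 ≈ 22.9 mL/min
Patient 2: CrCl = (140 − 51) × 82.1 / (72 × 2.91) × 0.85 = 7306.9 / 209.52 × 0.85 ≈ 29.6 mL/min
|22.9 − 29.6| = 6.7 mL/min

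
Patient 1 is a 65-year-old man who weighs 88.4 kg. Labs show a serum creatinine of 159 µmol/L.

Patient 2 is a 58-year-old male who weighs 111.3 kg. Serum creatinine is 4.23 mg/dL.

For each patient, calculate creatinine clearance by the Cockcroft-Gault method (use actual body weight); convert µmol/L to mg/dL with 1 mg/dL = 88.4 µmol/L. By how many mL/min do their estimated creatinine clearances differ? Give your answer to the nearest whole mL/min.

Patient 1: SCr = 159 / 88.4 = 1.799 mg/dL
Patient 1: CrCl = (140 − 65) × 88.4 / (72 × 1.799) = 6630.0 / 129.53 ≈ 51.2 mL/min
Patient 2: CrCl = (140 − 58) × 111.3 / (72 × 4.23) = 9126.6 / 304.56 ≈ 30.0 mL/min
|51.2 − 30.0| = 21.2 mL/min

21 mL/min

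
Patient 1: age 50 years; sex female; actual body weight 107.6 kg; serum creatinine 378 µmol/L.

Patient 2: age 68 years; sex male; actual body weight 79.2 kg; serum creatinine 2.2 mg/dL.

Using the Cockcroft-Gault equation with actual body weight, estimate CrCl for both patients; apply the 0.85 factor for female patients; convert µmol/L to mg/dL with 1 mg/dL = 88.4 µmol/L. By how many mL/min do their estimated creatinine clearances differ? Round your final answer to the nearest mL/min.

9 mL/min

Patient 1: SCr = 378 / 88.4 = 4.276 mg/dL
Patient 1: CrCl = (140 − 50) × 107.6 / (72 × 4.276) × 0.85 = 9684.0 / 307.87 × 0.85 ≈ 26.7 mL/min
Patient 2: CrCl = (140 − 68) × 79.2 / (72 × 2.2) = 5702.4 / 158.40 ≈ 36.0 mL/min
|26.7 − 36.0| = 9.3 mL/min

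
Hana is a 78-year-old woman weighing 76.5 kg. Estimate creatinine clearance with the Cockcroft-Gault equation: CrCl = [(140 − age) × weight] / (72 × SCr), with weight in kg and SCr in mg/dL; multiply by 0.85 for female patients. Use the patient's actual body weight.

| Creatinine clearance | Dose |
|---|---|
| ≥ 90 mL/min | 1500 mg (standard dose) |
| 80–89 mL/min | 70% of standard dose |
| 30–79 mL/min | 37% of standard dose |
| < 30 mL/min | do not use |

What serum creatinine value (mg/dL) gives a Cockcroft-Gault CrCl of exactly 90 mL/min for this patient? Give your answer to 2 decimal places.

0.62 mg/dL

Standard dose requires CrCl ≥ 90 mL/min.
Set (140 − 78) × 76.5 × 0.85 / (72 × SCr) = 90
SCr = (140 − 78) × 76.5 × 0.85 / (72 × 90) = 0.622 mg/dL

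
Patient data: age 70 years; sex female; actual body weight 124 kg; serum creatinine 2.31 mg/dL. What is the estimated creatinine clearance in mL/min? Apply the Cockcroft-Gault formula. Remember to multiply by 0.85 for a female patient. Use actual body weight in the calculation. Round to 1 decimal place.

CrCl = (140 − 70) × 124 / (72 × 2.31) × 0.85 = 8680.0 / 166.32 × 0.85 ≈ 44.4 mL/min

44.4 mL/min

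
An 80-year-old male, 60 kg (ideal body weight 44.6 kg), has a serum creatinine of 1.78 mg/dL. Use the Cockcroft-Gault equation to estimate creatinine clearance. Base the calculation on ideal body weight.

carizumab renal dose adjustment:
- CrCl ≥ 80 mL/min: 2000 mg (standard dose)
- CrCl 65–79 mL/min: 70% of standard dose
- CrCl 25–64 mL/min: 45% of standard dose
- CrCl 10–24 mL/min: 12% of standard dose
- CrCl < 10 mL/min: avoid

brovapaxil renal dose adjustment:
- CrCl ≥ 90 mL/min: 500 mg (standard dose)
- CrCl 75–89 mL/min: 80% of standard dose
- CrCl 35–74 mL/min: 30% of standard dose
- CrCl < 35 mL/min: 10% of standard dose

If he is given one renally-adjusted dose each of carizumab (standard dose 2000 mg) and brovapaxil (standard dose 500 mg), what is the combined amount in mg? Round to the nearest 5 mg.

290 mg

CrCl = (140 − 80) × 44.6 / (72 × 1.78) = 2676.0 / 128.16 ≈ 20.9 mL/min
CrCl ≈ 21 mL/min.
carizumab: 10–24 mL/min → 12% of 2000 mg = 240 mg.
brovapaxil: < 35 mL/min → 10% of 500 mg = 50 mg.
Total = 240 + 50 = 290 mg.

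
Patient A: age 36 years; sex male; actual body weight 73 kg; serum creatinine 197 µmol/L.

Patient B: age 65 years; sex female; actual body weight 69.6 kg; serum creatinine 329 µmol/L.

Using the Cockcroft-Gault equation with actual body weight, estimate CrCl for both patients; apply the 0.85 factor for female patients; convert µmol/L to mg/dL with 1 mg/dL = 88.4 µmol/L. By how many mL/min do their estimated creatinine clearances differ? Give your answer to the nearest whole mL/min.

31 mL/min

Patient A: SCr = 197 / 88.4 = 2.229 mg/dL
Patient A: CrCl = (140 − 36) × 73 / (72 × 2.229) = 7592.0 / 160.49 ≈ 47.3 mL/min
Patient B: SCr = 329 / 88.4 = 3.722 mg/dL
Patient B: CrCl = (140 − 65) × 69.6 / (72 × 3.722) × 0.85 = 5220.0 / 267.98 × 0.85 ≈ 16.6 mL/min
|47.3 − 16.6| = 30.7 mL/min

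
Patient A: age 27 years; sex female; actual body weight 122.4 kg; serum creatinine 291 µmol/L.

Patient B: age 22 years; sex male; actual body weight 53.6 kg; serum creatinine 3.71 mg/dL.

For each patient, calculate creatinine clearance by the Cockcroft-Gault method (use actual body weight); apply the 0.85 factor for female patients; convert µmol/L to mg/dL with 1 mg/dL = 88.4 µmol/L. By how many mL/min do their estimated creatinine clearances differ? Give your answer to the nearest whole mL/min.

Patient A: SCr = 291 / 88.4 = 3.292 mg/dL
Patient A: CrCl = (140 − 27) × 122.4 / (72 × 3.292) × 0.85 = 13831.2 / 237.02 × 0.85 ≈ 49.6 mL/min
Patient B: CrCl = (140 − 22) × 53.6 / (72 × 3.71) = 6324.8 / 267.12 ≈ 23.7 mL/min
|49.6 − 23.7| = 25.9 mL/min

26 mL/min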